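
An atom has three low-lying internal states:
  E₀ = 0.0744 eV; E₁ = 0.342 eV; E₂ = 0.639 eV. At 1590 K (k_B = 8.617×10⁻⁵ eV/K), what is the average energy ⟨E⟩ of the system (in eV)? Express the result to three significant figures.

k_BT = 8.617×10⁻⁵ × 1590 K = 0.13701 eV.
Eᵢ/kT = 0.54303, 2.4962, 4.6639.
Z = Σ e^(−Eᵢ/kT) = e^(−0.54303) + e^(−2.4962) + e^(−4.6639) = 0.58099 + 0.082398 + 0.0094296 = 0.67282.
⟨E⟩ = Σ Eᵢ e^(−Eᵢ/kT) / Z = (0.0744·0.58099 + 0.342·0.082398 + 0.639·0.0094296) / 0.67282 = 0.115 eV.

0.115 eV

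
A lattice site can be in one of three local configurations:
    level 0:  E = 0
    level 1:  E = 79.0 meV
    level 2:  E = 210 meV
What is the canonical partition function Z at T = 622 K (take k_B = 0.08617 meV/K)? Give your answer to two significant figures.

Z = 1.2

k_BT = 0.08617 × 622 K = 53.60 meV.
Eᵢ/kT = 0, 1.474, 3.918.
Z = Σ e^(−Eᵢ/kT) = e^(−0) + e^(−1.474) + e^(−3.918) = 1.000 + 0.2290 + 0.01988 = 1.249.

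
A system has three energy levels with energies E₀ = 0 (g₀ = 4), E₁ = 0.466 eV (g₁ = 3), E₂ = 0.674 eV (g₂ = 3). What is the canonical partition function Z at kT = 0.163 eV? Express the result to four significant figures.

Eᵢ/kT = 0, 2.85890, 4.13497.
Z = Σ gᵢe^(−Eᵢ/kT) = 4·e^(−0) + 3·e^(−2.85890) + 3·e^(−4.13497) = 4.00000 + 0.171995 + 0.0480094 = 4.22000.

Z = 4.220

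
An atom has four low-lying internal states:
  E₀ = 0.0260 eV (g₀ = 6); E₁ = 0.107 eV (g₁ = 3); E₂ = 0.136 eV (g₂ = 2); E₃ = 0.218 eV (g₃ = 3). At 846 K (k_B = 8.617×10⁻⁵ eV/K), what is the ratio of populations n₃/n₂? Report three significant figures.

0.487

k_BT = 8.617×10⁻⁵ × 846 K = 0.072900 eV.
n₃/n₂ = (g₃/g₂) exp[−(E₃−E₂)/kT] = (3/2) × exp(−(0.082 eV)/(0.072900 eV)) = (3/2) × exp(-1.1248) = 0.487.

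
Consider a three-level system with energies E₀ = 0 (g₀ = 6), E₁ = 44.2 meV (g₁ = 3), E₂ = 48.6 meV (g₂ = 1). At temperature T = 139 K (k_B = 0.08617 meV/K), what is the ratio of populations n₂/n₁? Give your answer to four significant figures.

0.2309

k_BT = 0.08617 × 139 K = 11.9776 meV.
n₂/n₁ = (g₂/g₁) exp[−(E₂−E₁)/kT] = (1/3) × exp(−(4.4 meV)/(11.9776 meV)) = (1/3) × exp(-0.367352) = 0.2309.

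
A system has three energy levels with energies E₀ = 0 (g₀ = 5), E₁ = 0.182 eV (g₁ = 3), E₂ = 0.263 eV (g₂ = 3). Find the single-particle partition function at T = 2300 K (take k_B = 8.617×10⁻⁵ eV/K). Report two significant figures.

Z = 7.0

k_BT = 8.617×10⁻⁵ × 2300 K = 0.1982 eV.
Eᵢ/kT = 0, 0.9183, 1.327.
Z = Σ gᵢe^(−Eᵢ/kT) = 5·e^(−0) + 3·e^(−0.9183) + 3·e^(−1.327) = 5.000 + 1.198 + 0.7958 = 6.994.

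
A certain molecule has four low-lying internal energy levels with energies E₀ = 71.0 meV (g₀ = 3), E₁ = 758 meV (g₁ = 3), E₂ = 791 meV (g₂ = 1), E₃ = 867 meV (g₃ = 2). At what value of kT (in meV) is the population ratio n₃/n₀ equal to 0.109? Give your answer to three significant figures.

440 meV

n₃/n₀ = (g₃/g₀) exp[−(E₃−E₀)/kT] = 0.109.
⇒ (E₃−E₀)/kT = ln((2/3)/0.109) = ln(6.1162) = 1.8109.
kT = 796.0 meV / 1.8109 = 440 meV.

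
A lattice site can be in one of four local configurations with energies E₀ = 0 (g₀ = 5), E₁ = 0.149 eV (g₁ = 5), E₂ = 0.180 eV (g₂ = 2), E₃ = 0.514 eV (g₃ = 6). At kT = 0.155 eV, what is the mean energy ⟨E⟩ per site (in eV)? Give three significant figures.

Eᵢ/kT = 0, 0.96129, 1.1613, 3.3161.
Z = Σ gᵢe^(−Eᵢ/kT) = 5·e^(−0) + 5·e^(−0.96129) + 2·e^(−1.1613) + 6·e^(−3.3161) = 5.0000 + 1.9120 + 0.62616 + 0.21776 = 7.7559.
⟨E⟩ = Σ Eᵢ gᵢe^(−Eᵢ/kT) / Z = (0·5.0000 + 0.149·1.9120 + 0.180·0.62616 + 0.514·0.21776) / 7.7559 = 0.0657 eV.

0.0657 eV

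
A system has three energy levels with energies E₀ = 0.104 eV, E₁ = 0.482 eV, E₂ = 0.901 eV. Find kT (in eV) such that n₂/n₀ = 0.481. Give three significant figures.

1.09 eV

n₂/n₀ = exp[−(E₂−E₀)/kT] = 0.481.
⇒ (E₂−E₀)/kT = ln(1/0.481) = ln(2.0790) = 0.73189.
kT = 0.797 eV / 0.73189 = 1.09 eV.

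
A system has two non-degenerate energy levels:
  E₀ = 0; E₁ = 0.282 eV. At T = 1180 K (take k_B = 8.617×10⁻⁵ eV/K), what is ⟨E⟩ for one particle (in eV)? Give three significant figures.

k_BT = 8.617×10⁻⁵ × 1180 K = 0.10168 eV.
Eᵢ/kT = 0, 2.7734.
Z = Σ e^(−Eᵢ/kT) = e^(−0) + e^(−2.7734) = 1.0000 + 0.062449 = 1.0624.
⟨E⟩ = Σ Eᵢ e^(−Eᵢ/kT) / Z = (0·1.0000 + 0.282·0.062449) / 1.0624 = 0.0166 eV.

0.0166 eV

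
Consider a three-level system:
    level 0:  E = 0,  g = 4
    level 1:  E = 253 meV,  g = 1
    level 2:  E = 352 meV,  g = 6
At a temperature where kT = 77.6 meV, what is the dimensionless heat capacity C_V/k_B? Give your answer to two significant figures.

0.41

Eᵢ/kT = 0, 3.260, 4.536.
Z = Σ gᵢe^(−Eᵢ/kT) = 4·e^(−0) + 1·e^(−3.260) + 6·e^(−4.536) = 4.000 + 0.03839 + 0.06430 = 4.103.
⟨E⟩ = 7.884 meV, ⟨E²⟩ = 2541 meV².
C_V/k_B = (⟨E²⟩ − ⟨E⟩²)/(kT)² = (2541 − 62.16)/6022 = 0.41.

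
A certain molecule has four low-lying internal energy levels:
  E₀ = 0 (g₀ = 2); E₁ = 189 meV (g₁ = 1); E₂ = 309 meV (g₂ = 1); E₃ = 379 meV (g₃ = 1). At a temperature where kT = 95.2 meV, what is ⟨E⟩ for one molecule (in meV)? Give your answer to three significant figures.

Eᵢ/kT = 0, 1.9853, 3.2458, 3.9811.
Z = Σ gᵢe^(−Eᵢ/kT) = 2·e^(−0) + 1·e^(−1.9853) + 1·e^(−3.2458) + 1·e^(−3.9811) = 2.0000 + 0.13734 + 0.038937 + 0.018665 = 2.1949.
⟨E⟩ = Σ Eᵢ gᵢe^(−Eᵢ/kT) / Z = (0·2.0000 + 189·0.13734 + 309·0.038937 + 379·0.018665) / 2.1949 = 20.5 meV.

20.5 meV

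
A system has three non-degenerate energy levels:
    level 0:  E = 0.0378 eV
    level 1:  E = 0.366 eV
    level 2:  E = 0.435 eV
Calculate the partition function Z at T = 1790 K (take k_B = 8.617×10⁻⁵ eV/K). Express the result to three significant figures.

Z = 0.935

k_BT = 8.617×10⁻⁵ × 1790 K = 0.15424 eV.
Eᵢ/kT = 0.24507, 2.3729, 2.8203.
Z = Σ e^(−Eᵢ/kT) = e^(−0.24507) + e^(−2.3729) + e^(−2.8203) = 0.78265 + 0.093210 + 0.059588 = 0.93545.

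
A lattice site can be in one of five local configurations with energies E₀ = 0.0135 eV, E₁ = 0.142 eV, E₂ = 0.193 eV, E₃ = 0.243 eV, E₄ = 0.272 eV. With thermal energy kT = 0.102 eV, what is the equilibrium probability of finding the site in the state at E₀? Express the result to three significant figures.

Eᵢ/kT = 0.13235, 1.3922, 1.8922, 2.3824, 2.6667.
Z = Σ e^(−Eᵢ/kT) = e^(−0.13235) + e^(−1.3922) + e^(−1.8922) + e^(−2.3824) + e^(−2.6667) = 0.87603 + 0.24853 + 0.15074 + 0.092329 + 0.069481 = 1.4371.
P₀ = e^(−E₀/kT) / Z = 0.87603/1.4371 = 0.610.

0.610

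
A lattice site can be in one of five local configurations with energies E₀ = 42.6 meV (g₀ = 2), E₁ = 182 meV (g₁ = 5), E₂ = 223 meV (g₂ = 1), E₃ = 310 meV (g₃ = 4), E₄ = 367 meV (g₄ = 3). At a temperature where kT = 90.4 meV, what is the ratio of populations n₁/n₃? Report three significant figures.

n₁/n₃ = (g₁/g₃) exp[−(E₁−E₃)/kT] = (5/4) × exp(−(-128 meV)/(90.4 meV)) = (5/4) × exp(1.4159) = 5.15.

5.15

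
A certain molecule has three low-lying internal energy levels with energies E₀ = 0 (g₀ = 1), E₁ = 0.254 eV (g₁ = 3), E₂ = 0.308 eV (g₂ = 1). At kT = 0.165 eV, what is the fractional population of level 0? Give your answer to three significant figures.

0.556

Eᵢ/kT = 0, 1.5394, 1.8667.
Z = Σ gᵢe^(−Eᵢ/kT) = 1·e^(−0) + 3·e^(−1.5394) + 1·e^(−1.8667) = 1.0000 + 0.64353 + 0.15463 = 1.7982.
P₀ = g₀ e^(−E₀/kT) / Z = 1.0000/1.7982 = 0.556.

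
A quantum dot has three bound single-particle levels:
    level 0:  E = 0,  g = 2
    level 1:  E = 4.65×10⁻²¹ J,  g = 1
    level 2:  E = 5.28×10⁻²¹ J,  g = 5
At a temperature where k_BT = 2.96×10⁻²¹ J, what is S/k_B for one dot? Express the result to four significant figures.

1.713

Eᵢ/kT = 0, 1.57095, 1.78378.
Z = Σ gᵢe^(−Eᵢ/kT) = 2·e^(−0) + 1·e^(−1.57095) + 5·e^(−1.78378) = 2.00000 + 0.207848 + 0.840009 = 3.04786.
⟨E⟩ = Σ EᵢPᵢ = 1.77231 ×10⁻²¹ J.
S/k_B = ln Z + ⟨E⟩/kT = ln(3.04786) + 1.77231/2.96 = 1.11444 + 0.598753 = 1.713.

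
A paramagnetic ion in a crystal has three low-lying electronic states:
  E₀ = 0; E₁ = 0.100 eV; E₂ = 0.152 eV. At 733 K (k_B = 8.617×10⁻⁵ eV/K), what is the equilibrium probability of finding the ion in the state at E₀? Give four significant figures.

0.7719

k_BT = 8.617×10⁻⁵ × 733 K = 0.0631626 eV.
Eᵢ/kT = 0, 1.58322, 2.40649.
Z = Σ e^(−Eᵢ/kT) = e^(−0) + e^(−1.58322) + e^(−2.40649) = 1.00000 + 0.205313 + 0.0901311 = 1.29544.
P₀ = e^(−E₀/kT) / Z = 1.00000/1.29544 = 0.7719.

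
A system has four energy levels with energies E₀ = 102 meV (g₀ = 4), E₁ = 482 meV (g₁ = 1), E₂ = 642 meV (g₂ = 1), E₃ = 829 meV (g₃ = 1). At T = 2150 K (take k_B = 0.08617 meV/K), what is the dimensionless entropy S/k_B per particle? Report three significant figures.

k_BT = 0.08617 × 2150 K = 185.27 meV.
Eᵢ/kT = 0.55055, 2.6016, 3.4652, 4.4746.
Z = Σ gᵢe^(−Eᵢ/kT) = 4·e^(−0.55055) + 1·e^(−2.6016) + 1·e^(−3.4652) + 1·e^(−4.4746) = 2.3065 + 0.074155 + 0.031267 + 0.011395 = 2.4233.
⟨E⟩ = Σ EᵢPᵢ = 124.02 meV.
S/k_B = ln Z + ⟨E⟩/kT = ln(2.4233) + 124.02/185.27 = 0.88513 + 0.66940 = 1.55.

1.55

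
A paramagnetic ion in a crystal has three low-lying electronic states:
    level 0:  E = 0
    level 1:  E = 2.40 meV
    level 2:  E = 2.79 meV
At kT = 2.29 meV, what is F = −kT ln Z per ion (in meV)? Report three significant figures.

-1.14 meV

Eᵢ/kT = 0, 1.0480, 1.2183.
Z = Σ e^(−Eᵢ/kT) = e^(−0) + e^(−1.0480) + e^(−1.2183) = 1.0000 + 0.35064 + 0.29573 = 1.6464.
F = −kT ln Z = −2.29 × ln(1.6464) = −2.29 × 0.49859 = -1.14 meV.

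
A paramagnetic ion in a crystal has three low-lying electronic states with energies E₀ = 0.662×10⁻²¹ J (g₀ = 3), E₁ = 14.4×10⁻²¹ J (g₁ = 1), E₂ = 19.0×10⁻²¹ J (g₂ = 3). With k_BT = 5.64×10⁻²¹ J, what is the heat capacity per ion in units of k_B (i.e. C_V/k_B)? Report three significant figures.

Eᵢ/kT = 0.11738, 2.5532, 3.3688.
Z = Σ gᵢe^(−Eᵢ/kT) = 3·e^(−0.11738) + 1·e^(−2.5532) + 3·e^(−3.3688) = 2.6677 + 0.077832 + 0.10329 = 2.8488.
⟨E⟩ = 1.7022, ⟨E²⟩ = 19.165.
C_V/k_B = (⟨E²⟩ − ⟨E⟩²)/(kT)² = (19.165 − 2.8975)/31.810 = 0.511.

0.511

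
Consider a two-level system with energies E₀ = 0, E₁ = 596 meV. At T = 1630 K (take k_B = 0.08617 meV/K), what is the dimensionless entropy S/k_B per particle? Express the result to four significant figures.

k_BT = 0.08617 × 1630 K = 140.457 meV.
Eᵢ/kT = 0, 4.24329.
Z = Σ e^(−Eᵢ/kT) = e^(−0) + e^(−4.24329) = 1.00000 + 0.0143603 = 1.01436.
⟨E⟩ = Σ EᵢPᵢ = 8.43758 meV.
S/k_B = ln Z + ⟨E⟩/kT = ln(1.01436) + 8.43758/140.457 = 0.0142579 + 0.0600723 = 0.07433.

0.07433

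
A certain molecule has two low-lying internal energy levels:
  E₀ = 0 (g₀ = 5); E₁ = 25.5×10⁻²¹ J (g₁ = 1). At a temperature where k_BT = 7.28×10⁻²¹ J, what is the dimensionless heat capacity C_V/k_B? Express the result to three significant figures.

0.0730

Eᵢ/kT = 0, 3.5027.
Z = Σ gᵢe^(−Eᵢ/kT) = 5·e^(−0) + 1·e^(−3.5027) = 5.0000 + 0.030116 = 5.0301.
⟨E⟩ = 0.15267, ⟨E²⟩ = 3.8931.
C_V/k_B = (⟨E²⟩ − ⟨E⟩²)/(kT)² = (3.8931 − 0.023308)/52.998 = 0.0730.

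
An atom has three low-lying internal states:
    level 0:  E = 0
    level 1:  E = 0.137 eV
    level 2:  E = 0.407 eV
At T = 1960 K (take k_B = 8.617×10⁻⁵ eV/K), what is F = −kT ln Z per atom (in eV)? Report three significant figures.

k_BT = 8.617×10⁻⁵ × 1960 K = 0.16889 eV.
Eᵢ/kT = 0, 0.81118, 2.4099.
Z = Σ e^(−Eᵢ/kT) = e^(−0) + e^(−0.81118) + e^(−2.4099) = 1.0000 + 0.44433 + 0.089824 = 1.5342.
F = −kT ln Z = −0.16889 × ln(1.5342) = −0.16889 × 0.42801 = -0.0723 eV.

-0.0723 eV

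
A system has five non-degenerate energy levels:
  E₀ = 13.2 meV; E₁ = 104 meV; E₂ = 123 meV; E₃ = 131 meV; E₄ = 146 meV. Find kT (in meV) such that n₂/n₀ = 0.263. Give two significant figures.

n₂/n₀ = exp[−(E₂−E₀)/kT] = 0.263.
⇒ (E₂−E₀)/kT = ln(1/0.263) = ln(3.802) = 1.336.
kT = 109.8 meV / 1.336 = 82 meV.

82 meV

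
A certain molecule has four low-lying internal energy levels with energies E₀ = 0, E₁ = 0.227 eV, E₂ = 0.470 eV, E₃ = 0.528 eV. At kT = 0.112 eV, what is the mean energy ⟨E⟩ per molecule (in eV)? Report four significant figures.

Eᵢ/kT = 0, 2.02679, 4.19643, 4.71429.
Z = Σ e^(−Eᵢ/kT) = e^(−0) + e^(−2.02679) + e^(−4.19643) + e^(−4.71429) = 1.00000 + 0.131758 + 0.0150492 + 0.00896623 = 1.15577.
⟨E⟩ = Σ Eᵢ e^(−Eᵢ/kT) / Z = (0·1.00000 + 0.227·0.131758 + 0.470·0.0150492 + 0.528·0.00896623) / 1.15577 = 0.03609 eV.

0.03609 eV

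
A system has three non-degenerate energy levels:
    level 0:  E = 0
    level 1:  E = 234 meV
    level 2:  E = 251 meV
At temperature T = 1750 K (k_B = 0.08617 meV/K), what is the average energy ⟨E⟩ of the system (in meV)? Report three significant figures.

69.3 meV

k_BT = 0.08617 × 1750 K = 150.80 meV.
Eᵢ/kT = 0, 1.5517, 1.6645.
Z = Σ e^(−Eᵢ/kT) = e^(−0) + e^(−1.5517) + e^(−1.6645) = 1.0000 + 0.21189 + 0.18929 = 1.4012.
⟨E⟩ = Σ Eᵢ e^(−Eᵢ/kT) / Z = (0·1.0000 + 234·0.21189 + 251·0.18929) / 1.4012 = 69.3 meV.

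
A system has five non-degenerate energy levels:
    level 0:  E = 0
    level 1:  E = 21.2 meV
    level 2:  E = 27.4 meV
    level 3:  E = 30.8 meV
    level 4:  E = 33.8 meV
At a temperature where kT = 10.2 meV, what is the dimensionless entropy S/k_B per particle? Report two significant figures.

Eᵢ/kT = 0, 2.078, 2.686, 3.020, 3.314.
Z = Σ e^(−Eᵢ/kT) = e^(−0) + e^(−2.078) + e^(−2.686) + e^(−3.020) + e^(−3.314) = 1.000 + 0.1252 + 0.06815 + 0.04880 + 0.03637 = 1.279.
⟨E⟩ = Σ EᵢPᵢ = 5.672 meV.
S/k_B = ln Z + ⟨E⟩/kT = ln(1.279) + 5.672/10.2 = 0.2461 + 0.5561 = 0.80.

0.80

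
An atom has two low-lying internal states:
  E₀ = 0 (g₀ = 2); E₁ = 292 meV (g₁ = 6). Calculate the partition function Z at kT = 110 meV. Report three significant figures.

Z = 2.42

Eᵢ/kT = 0, 2.6545.
Z = Σ gᵢe^(−Eᵢ/kT) = 2·e^(−0) + 6·e^(−2.6545) = 2.0000 + 0.42200 = 2.4220.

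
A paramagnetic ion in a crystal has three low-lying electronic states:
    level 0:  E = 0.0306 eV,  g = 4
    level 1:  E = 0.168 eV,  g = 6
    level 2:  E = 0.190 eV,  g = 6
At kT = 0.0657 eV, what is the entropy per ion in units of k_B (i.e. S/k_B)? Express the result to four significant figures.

2.200

Eᵢ/kT = 0.465753, 2.55708, 2.89193.
Z = Σ gᵢe^(−Eᵢ/kT) = 4·e^(−0.465753) + 6·e^(−2.55708) + 6·e^(−2.89193) = 2.51065 + 0.465185 + 0.332814 = 3.30865.
⟨E⟩ = Σ EᵢPᵢ = 0.0659519 eV.
S/k_B = ln Z + ⟨E⟩/kT = ln(3.30865) + 0.0659519/0.0657 = 1.19654 + 1.00383 = 2.200.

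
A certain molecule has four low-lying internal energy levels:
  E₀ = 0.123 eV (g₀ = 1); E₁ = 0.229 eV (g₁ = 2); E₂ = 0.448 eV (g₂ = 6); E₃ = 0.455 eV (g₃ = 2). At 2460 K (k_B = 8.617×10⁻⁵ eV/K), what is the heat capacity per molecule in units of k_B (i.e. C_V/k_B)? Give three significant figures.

0.430

k_BT = 8.617×10⁻⁵ × 2460 K = 0.21198 eV.
Eᵢ/kT = 0.58024, 1.0803, 2.1134, 2.1464.
Z = Σ gᵢe^(−Eᵢ/kT) = 1·e^(−0.58024) + 2·e^(−1.0803) + 6·e^(−2.1134) + 2·e^(−2.1464) = 0.55976 + 0.67899 + 0.72496 + 0.23381 = 2.1975.
⟨E⟩ = 0.29830 eV, ⟨E²⟩ = 0.10830 eV².
C_V/k_B = (⟨E²⟩ − ⟨E⟩²)/(kT)² = (0.10830 − 0.088983)/0.044936 = 0.430.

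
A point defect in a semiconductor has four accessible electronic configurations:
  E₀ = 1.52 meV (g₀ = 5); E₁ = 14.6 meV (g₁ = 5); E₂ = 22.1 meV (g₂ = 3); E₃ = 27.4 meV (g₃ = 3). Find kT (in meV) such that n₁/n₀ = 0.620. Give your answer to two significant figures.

n₁/n₀ = (g₁/g₀) exp[−(E₁−E₀)/kT] = 0.620.
⇒ (E₁−E₀)/kT = ln((5/5)/0.620) = ln(1.613) = 0.4781.
kT = 13.08 meV / 0.4781 = 27 meV.

27 meV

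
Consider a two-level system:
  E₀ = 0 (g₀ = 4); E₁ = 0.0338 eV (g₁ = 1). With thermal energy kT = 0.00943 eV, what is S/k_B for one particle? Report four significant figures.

1.418

Eᵢ/kT = 0, 3.58431.
Z = Σ gᵢe^(−Eᵢ/kT) = 4·e^(−0) + 1·e^(−3.58431) = 4.00000 + 0.0277558 = 4.02776.
⟨E⟩ = Σ EᵢPᵢ = 0.000232920 eV.
S/k_B = ln Z + ⟨E⟩/kT = ln(4.02776) + 0.000232920/0.00943 = 1.39321 + 0.0246999 = 1.418.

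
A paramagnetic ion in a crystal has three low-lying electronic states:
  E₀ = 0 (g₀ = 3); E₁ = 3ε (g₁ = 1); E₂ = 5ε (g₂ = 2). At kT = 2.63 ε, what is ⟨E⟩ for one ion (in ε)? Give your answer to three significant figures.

0.678 ε

Eᵢ/kT = 0, 1.1407, 1.9011.
Z = Σ gᵢe^(−Eᵢ/kT) = 3·e^(−0) + 1·e^(−1.1407) + 2·e^(−1.9011) = 3.0000 + 0.31960 + 0.29881 = 3.6184.
⟨E⟩ = Σ Eᵢ gᵢe^(−Eᵢ/kT) / Z = (0·3.0000 + 3·0.31960 + 5·0.29881) / 3.6184 = 0.678 ε.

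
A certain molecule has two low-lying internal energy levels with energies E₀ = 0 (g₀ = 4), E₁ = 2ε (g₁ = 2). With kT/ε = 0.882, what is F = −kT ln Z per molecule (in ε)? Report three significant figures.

-1.27 ε

Eᵢ/kT = 0, 2.2676.
Z = Σ gᵢe^(−Eᵢ/kT) = 4·e^(−0) + 2·e^(−2.2676) = 4.0000 + 0.20712 = 4.2071.
F = −kT ln Z = −0.882 × ln(4.2071) = −0.882 × 1.4368 = -1.27 ε.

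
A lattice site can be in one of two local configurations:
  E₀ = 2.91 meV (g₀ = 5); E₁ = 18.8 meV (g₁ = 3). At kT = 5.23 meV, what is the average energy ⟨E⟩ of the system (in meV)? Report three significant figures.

3.35 meV

Eᵢ/kT = 0.55641, 3.5946.
Z = Σ gᵢe^(−Eᵢ/kT) = 5·e^(−0.55641) + 3·e^(−3.5946) = 2.8663 + 0.082415 = 2.9487.
⟨E⟩ = Σ Eᵢ gᵢe^(−Eᵢ/kT) / Z = (2.91·2.8663 + 18.8·0.082415) / 2.9487 = 3.35 meV.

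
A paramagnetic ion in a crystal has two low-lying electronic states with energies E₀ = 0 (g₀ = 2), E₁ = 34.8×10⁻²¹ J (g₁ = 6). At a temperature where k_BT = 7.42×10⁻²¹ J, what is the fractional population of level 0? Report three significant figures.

Eᵢ/kT = 0, 4.6900.
Z = Σ gᵢe^(−Eᵢ/kT) = 2·e^(−0) + 6·e^(−4.6900) = 2.0000 + 0.055120 = 2.0551.
P₀ = g₀ e^(−E₀/kT) / Z = 2.0000/2.0551 = 0.973.

0.973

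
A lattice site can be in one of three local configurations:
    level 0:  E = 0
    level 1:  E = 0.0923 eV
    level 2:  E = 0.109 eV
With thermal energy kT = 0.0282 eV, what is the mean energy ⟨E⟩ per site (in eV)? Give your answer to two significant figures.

0.0055 eV

Eᵢ/kT = 0, 3.273, 3.865.
Z = Σ e^(−Eᵢ/kT) = e^(−0) + e^(−3.273) + e^(−3.865) = 1.000 + 0.03789 + 0.02096 = 1.059.
⟨E⟩ = Σ Eᵢ e^(−Eᵢ/kT) / Z = (0·1.000 + 0.0923·0.03789 + 0.109·0.02096) / 1.059 = 0.0055 eV.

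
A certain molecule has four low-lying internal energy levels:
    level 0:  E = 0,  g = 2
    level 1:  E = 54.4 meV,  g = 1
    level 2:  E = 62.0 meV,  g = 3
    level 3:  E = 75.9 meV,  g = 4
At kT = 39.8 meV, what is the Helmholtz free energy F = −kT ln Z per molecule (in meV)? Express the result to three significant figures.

Eᵢ/kT = 0, 1.3668, 1.5578, 1.9070.
Z = Σ gᵢe^(−Eᵢ/kT) = 2·e^(−0) + 1·e^(−1.3668) + 3·e^(−1.5578) + 4·e^(−1.9070) = 2.0000 + 0.25492 + 0.63180 + 0.59410 = 3.4808.
F = −kT ln Z = −39.8 × ln(3.4808) = −39.8 × 1.2473 = -49.6 meV.

-49.6 meV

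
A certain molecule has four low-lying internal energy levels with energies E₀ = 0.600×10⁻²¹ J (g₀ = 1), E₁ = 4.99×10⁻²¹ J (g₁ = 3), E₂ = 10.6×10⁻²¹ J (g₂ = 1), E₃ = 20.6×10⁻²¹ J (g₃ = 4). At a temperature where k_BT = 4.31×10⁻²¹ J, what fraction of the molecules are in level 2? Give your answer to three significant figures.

Eᵢ/kT = 0.13921, 1.1578, 2.4594, 4.7796.
Z = Σ gᵢe^(−Eᵢ/kT) = 1·e^(−0.13921) + 3·e^(−1.1578) + 1·e^(−2.4594) + 4·e^(−4.7796) = 0.87005 + 0.94253 + 0.085486 + 0.033597 = 1.9317.
P₂ = g₂ e^(−E₂/kT) / Z = 0.085486/1.9317 = 0.0443.

0.0443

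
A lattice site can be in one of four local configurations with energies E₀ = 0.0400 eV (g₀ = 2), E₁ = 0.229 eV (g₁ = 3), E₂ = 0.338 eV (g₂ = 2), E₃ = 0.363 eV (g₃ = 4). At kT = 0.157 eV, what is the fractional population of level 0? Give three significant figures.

Eᵢ/kT = 0.25478, 1.4586, 2.1529, 2.3121.
Z = Σ gᵢe^(−Eᵢ/kT) = 2·e^(−0.25478) + 3·e^(−1.4586) + 2·e^(−2.1529) + 4·e^(−2.3121) = 1.5502 + 0.69768 + 0.23229 + 0.39621 = 2.8764.
P₀ = g₀ e^(−E₀/kT) / Z = 1.5502/2.8764 = 0.539.

0.539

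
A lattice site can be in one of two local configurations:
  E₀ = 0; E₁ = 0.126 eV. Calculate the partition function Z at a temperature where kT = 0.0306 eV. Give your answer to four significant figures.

Z = 1.016

Eᵢ/kT = 0, 4.11765.
Z = Σ e^(−Eᵢ/kT) = e^(−0) + e^(−4.11765) = 1.00000 + 0.0162827 = 1.01628.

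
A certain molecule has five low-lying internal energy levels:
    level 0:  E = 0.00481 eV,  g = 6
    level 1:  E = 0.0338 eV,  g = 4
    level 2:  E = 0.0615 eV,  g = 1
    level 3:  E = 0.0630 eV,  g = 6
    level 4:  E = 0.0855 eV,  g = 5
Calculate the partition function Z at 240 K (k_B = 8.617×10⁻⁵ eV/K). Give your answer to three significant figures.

k_BT = 8.617×10⁻⁵ × 240 K = 0.020681 eV.
Eᵢ/kT = 0.23258, 1.6344, 2.9737, 3.0463, 4.1342.
Z = Σ gᵢe^(−Eᵢ/kT) = 6·e^(−0.23258) + 4·e^(−1.6344) + 1·e^(−2.9737) + 6·e^(−3.0463) + 5·e^(−4.1342) = 4.7549 + 0.78028 + 0.051114 + 0.28521 + 0.080077 = 5.9516.

Z = 5.95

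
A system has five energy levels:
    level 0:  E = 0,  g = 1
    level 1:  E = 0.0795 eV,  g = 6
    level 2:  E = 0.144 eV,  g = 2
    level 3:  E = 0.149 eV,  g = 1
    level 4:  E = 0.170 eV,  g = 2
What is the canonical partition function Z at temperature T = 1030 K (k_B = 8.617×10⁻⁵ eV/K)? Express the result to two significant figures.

k_BT = 8.617×10⁻⁵ × 1030 K = 0.08876 eV.
Eᵢ/kT = 0, 0.8957, 1.622, 1.679, 1.915.
Z = Σ gᵢe^(−Eᵢ/kT) = 1·e^(−0) + 6·e^(−0.8957) + 2·e^(−1.622) + 1·e^(−1.679) + 2·e^(−1.915) = 1.000 + 2.450 + 0.3950 + 0.1866 + 0.2947 = 4.326.

Z = 4.3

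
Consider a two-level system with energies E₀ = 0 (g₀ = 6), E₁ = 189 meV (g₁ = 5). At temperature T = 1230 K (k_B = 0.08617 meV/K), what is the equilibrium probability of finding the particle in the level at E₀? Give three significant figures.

0.877

k_BT = 0.08617 × 1230 K = 105.99 meV.
Eᵢ/kT = 0, 1.7832.
Z = Σ gᵢe^(−Eᵢ/kT) = 6·e^(−0) + 5·e^(−1.7832) = 6.0000 + 0.84050 = 6.8405.
P₀ = g₀ e^(−E₀/kT) / Z = 6.0000/6.8405 = 0.877.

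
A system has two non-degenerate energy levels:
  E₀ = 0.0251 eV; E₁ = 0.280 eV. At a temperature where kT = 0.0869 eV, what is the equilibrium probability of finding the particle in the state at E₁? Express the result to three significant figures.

Eᵢ/kT = 0.28884, 3.2221.
Z = Σ e^(−Eᵢ/kT) = e^(−0.28884) + e^(−3.2221) = 0.74913 + 0.039871 = 0.78900.
P₁ = e^(−E₁/kT) / Z = 0.039871/0.78900 = 0.0505.

0.0505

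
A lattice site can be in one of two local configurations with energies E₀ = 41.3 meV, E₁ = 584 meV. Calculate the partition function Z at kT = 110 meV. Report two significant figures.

Z = 0.69

Eᵢ/kT = 0.3755, 5.309.
Z = Σ e^(−Eᵢ/kT) = e^(−0.3755) + e^(−5.309) = 0.6869 + 0.004947 = 0.6918.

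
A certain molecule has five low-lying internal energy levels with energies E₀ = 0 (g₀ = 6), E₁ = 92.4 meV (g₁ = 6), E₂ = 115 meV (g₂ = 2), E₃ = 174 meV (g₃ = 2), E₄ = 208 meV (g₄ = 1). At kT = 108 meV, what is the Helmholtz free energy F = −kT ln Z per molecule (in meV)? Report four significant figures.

Eᵢ/kT = 0, 0.855556, 1.06481, 1.61111, 1.92593.
Z = Σ gᵢe^(−Eᵢ/kT) = 6·e^(−0) + 6·e^(−0.855556) + 2·e^(−1.06481) + 2·e^(−1.61111) + 1·e^(−1.92593) = 6.00000 + 2.55028 + 0.689587 + 0.399332 + 0.145740 = 9.78494.
F = −kT ln Z = −108 × ln(9.78494) = −108 × 2.28084 = -246.3 meV.

-246.3 meV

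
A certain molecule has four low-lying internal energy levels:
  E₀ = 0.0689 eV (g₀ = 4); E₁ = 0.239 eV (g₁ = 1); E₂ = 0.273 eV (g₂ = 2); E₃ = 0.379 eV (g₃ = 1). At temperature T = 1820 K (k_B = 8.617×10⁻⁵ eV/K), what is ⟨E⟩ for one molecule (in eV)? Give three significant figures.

0.111 eV

k_BT = 8.617×10⁻⁵ × 1820 K = 0.15683 eV.
Eᵢ/kT = 0.43933, 1.5239, 1.7407, 2.4166.
Z = Σ gᵢe^(−Eᵢ/kT) = 4·e^(−0.43933) + 1·e^(−1.5239) + 2·e^(−1.7407) + 1·e^(−2.4166) = 2.5779 + 0.21786 + 0.35080 + 0.089224 = 3.2358.
⟨E⟩ = Σ Eᵢ gᵢe^(−Eᵢ/kT) / Z = (0.0689·2.5779 + 0.239·0.21786 + 0.273·0.35080 + 0.379·0.089224) / 3.2358 = 0.111 eV.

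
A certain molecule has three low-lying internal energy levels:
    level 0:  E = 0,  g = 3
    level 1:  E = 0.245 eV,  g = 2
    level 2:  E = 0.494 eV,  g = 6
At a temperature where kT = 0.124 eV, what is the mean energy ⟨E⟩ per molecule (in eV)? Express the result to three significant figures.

Eᵢ/kT = 0, 1.9758, 3.9839.
Z = Σ gᵢe^(−Eᵢ/kT) = 3·e^(−0) + 2·e^(−1.9758) + 6·e^(−3.9839) = 3.0000 + 0.27730 + 0.11168 = 3.3890.
⟨E⟩ = Σ Eᵢ gᵢe^(−Eᵢ/kT) / Z = (0·3.0000 + 0.245·0.27730 + 0.494·0.11168) / 3.3890 = 0.0363 eV.

0.0363 eV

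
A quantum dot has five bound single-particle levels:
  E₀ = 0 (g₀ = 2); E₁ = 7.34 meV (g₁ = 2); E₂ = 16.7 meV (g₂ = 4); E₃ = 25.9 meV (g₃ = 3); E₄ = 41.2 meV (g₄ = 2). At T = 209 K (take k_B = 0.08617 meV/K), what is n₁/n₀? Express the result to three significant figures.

k_BT = 0.08617 × 209 K = 18.010 meV.
n₁/n₀ = (g₁/g₀) exp[−(E₁−E₀)/kT] = (2/2) × exp(−(7.34 meV)/(18.010 meV)) = (2/2) × exp(-0.40755) = 0.665.

0.665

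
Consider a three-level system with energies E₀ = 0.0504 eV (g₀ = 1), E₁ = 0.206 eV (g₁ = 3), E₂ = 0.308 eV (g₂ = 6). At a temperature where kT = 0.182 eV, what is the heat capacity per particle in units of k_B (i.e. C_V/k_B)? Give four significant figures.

Eᵢ/kT = 0.276923, 1.13187, 1.69231.
Z = Σ gᵢe^(−Eᵢ/kT) = 1·e^(−0.276923) + 3·e^(−1.13187) + 6·e^(−1.69231) = 0.758113 + 0.967289 + 1.10456 = 2.82996.
⟨E⟩ = 0.204128 eV, ⟨E²⟩ = 0.0522115 eV².
C_V/k_B = (⟨E²⟩ − ⟨E⟩²)/(kT)² = (0.0522115 − 0.0416682)/0.0331240 = 0.3183.

0.3183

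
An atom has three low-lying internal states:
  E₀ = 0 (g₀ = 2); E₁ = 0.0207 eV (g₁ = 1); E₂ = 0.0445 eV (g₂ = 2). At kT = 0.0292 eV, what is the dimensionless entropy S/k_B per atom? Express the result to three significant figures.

1.42

Eᵢ/kT = 0, 0.70890, 1.5240.
Z = Σ gᵢe^(−Eᵢ/kT) = 2·e^(−0) + 1·e^(−0.70890) + 2·e^(−1.5240) = 2.0000 + 0.49219 + 0.43568 = 2.9279.
⟨E⟩ = Σ EᵢPᵢ = 0.010101 eV.
S/k_B = ln Z + ⟨E⟩/kT = ln(2.9279) + 0.010101/0.0292 = 1.0743 + 0.34592 = 1.42.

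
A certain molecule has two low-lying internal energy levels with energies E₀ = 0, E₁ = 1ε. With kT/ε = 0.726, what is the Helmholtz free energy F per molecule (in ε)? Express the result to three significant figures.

-0.163 ε

Eᵢ/kT = 0, 1.3774.
Z = Σ e^(−Eᵢ/kT) = e^(−0) + e^(−1.3774) = 1.0000 + 0.25223 = 1.2522.
F = −kT ln Z = −0.726 × ln(1.2522) = −0.726 × 0.22490 = -0.163 ε.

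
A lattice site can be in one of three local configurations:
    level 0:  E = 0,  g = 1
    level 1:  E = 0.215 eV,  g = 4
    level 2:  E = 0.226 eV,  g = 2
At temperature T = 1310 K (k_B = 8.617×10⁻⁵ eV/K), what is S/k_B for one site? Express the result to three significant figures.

k_BT = 8.617×10⁻⁵ × 1310 K = 0.11288 eV.
Eᵢ/kT = 0, 1.9047, 2.0021.
Z = Σ gᵢe^(−Eᵢ/kT) = 1·e^(−0) + 4·e^(−1.9047) + 2·e^(−2.0021) = 1.0000 + 0.59547 + 0.27010 = 1.8656.
⟨E⟩ = Σ EᵢPᵢ = 0.10134 eV.
S/k_B = ln Z + ⟨E⟩/kT = ln(1.8656) + 0.10134/0.11288 = 0.62358 + 0.89777 = 1.52.

1.52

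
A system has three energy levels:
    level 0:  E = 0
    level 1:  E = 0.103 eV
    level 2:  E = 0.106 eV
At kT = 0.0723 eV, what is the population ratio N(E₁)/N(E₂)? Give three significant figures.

1.04

n₁/n₂ = exp[−(E₁−E₂)/kT] = exp(−(-0.003 eV)/(0.0723 eV)) = exp(0.041494) = 1.04.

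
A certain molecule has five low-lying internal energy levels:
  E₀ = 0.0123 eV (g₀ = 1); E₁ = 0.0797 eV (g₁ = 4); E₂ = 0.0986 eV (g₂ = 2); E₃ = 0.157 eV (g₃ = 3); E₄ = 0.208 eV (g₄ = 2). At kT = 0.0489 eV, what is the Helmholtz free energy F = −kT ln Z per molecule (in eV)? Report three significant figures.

Eᵢ/kT = 0.25153, 1.6299, 2.0164, 3.2106, 4.2536.
Z = Σ gᵢe^(−Eᵢ/kT) = 1·e^(−0.25153) + 4·e^(−1.6299) + 2·e^(−2.0164) + 3·e^(−3.2106) + 2·e^(−4.2536) = 0.77761 + 0.78380 + 0.26627 + 0.12100 + 0.028426 = 1.9771.
F = −kT ln Z = −0.0489 × ln(1.9771) = −0.0489 × 0.68163 = -0.0333 eV.

-0.0333 eV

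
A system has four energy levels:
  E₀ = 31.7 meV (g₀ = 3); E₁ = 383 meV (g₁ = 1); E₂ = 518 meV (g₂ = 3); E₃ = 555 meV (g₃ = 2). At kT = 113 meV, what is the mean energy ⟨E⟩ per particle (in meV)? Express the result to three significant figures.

46.4 meV

Eᵢ/kT = 0.28053, 3.3894, 4.5841, 4.9115.
Z = Σ gᵢe^(−Eᵢ/kT) = 3·e^(−0.28053) + 1·e^(−3.3894) + 3·e^(−4.5841) + 2·e^(−4.9115) = 2.2661 + 0.033729 + 0.030639 + 0.014723 = 2.3452.
⟨E⟩ = Σ Eᵢ gᵢe^(−Eᵢ/kT) / Z = (31.7·2.2661 + 383·0.033729 + 518·0.030639 + 555·0.014723) / 2.3452 = 46.4 meV.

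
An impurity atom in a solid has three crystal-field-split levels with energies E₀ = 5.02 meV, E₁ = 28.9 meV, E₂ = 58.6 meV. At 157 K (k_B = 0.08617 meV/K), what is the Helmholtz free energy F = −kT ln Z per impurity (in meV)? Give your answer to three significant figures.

k_BT = 0.08617 × 157 K = 13.529 meV.
Eᵢ/kT = 0.37105, 2.1362, 4.3314.
Z = Σ e^(−Eᵢ/kT) = e^(−0.37105) + e^(−2.1362) + e^(−4.3314) = 0.69001 + 0.11810 + 0.013149 = 0.82126.
F = −kT ln Z = −13.529 × ln(0.82126) = −13.529 × -0.19692 = 2.66 meV.

2.66 meV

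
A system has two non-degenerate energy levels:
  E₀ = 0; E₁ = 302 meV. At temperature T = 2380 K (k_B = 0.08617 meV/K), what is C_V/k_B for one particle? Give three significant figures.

k_BT = 0.08617 × 2380 K = 205.08 meV.
Eᵢ/kT = 0, 1.4726.
Z = Σ e^(−Eᵢ/kT) = e^(−0) + e^(−1.4726) = 1.0000 + 0.22933 = 1.2293.
⟨E⟩ = 56.339 meV, ⟨E²⟩ = 17014 meV².
C_V/k_B = (⟨E²⟩ − ⟨E⟩²)/(kT)² = (17014 − 3174.1)/42058 = 0.329.

0.329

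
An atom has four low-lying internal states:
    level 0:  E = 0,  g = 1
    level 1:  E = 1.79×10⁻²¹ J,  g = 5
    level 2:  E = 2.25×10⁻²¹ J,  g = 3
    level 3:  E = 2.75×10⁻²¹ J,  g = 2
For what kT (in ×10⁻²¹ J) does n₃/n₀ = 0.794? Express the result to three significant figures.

n₃/n₀ = (g₃/g₀) exp[−(E₃−E₀)/kT] = 0.794.
⇒ (E₃−E₀)/kT = ln((2/1)/0.794) = ln(2.5189) = 0.92382.
kT = 2.75 ×10⁻²¹ J / 0.92382 = 2.98 ×10⁻²¹ J.

2.98 ×10⁻²¹ J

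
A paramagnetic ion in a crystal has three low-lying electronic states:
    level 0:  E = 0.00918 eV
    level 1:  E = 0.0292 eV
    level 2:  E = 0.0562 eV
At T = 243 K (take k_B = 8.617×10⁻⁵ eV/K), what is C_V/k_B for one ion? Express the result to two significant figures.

k_BT = 8.617×10⁻⁵ × 243 K = 0.02094 eV.
Eᵢ/kT = 0.4384, 1.394, 2.684.
Z = Σ e^(−Eᵢ/kT) = e^(−0.4384) + e^(−1.394) + e^(−2.684) = 0.6451 + 0.2481 + 0.06829 = 0.9615.
⟨E⟩ = 0.01769 eV, ⟨E²⟩ = 0.0005009 eV².
C_V/k_B = (⟨E²⟩ − ⟨E⟩²)/(kT)² = (0.0005009 − 0.0003129)/0.0004385 = 0.43.

0.43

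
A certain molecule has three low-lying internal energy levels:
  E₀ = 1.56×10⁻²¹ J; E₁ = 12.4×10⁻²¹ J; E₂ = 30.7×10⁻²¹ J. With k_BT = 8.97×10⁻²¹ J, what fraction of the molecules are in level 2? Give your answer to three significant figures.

0.0290

Eᵢ/kT = 0.17391, 1.3824, 3.4225.
Z = Σ e^(−Eᵢ/kT) = e^(−0.17391) + e^(−1.3824) + e^(−3.4225) = 0.84037 + 0.25098 + 0.032631 = 1.1240.
P₂ = e^(−E₂/kT) / Z = 0.032631/1.1240 = 0.0290.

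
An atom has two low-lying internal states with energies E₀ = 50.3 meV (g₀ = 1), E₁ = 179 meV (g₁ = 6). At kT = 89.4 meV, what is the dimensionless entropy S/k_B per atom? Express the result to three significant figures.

1.73

Eᵢ/kT = 0.56264, 2.0022.
Z = Σ gᵢe^(−Eᵢ/kT) = 1·e^(−0.56264) + 6·e^(−2.0022) = 0.56970 + 0.81023 = 1.3799.
⟨E⟩ = Σ EᵢPᵢ = 125.87 meV.
S/k_B = ln Z + ⟨E⟩/kT = ln(1.3799) + 125.87/89.4 = 0.32201 + 1.4079 = 1.73.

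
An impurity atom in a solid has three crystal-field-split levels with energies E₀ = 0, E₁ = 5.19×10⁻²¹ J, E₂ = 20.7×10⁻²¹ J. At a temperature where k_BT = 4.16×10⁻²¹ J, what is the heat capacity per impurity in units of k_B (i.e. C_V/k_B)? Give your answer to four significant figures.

0.3854

Eᵢ/kT = 0, 1.24760, 4.97596.
Z = Σ e^(−Eᵢ/kT) = e^(−0) + e^(−1.24760) + e^(−4.97596) = 1.00000 + 0.287193 + 0.00690189 = 1.29409.
⟨E⟩ = 1.26220, ⟨E²⟩ = 8.26314.
C_V/k_B = (⟨E²⟩ − ⟨E⟩²)/(kT)² = (8.26314 − 1.59315)/17.3056 = 0.3854.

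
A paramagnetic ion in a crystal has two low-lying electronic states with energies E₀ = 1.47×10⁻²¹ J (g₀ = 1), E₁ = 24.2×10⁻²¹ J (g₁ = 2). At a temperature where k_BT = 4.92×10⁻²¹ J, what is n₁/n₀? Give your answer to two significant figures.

0.020

n₁/n₀ = (g₁/g₀) exp[−(E₁−E₀)/kT] = (2/1) × exp(−(22.73 ×10⁻²¹ J)/(4.92 ×10⁻²¹ J)) = (2/1) × exp(-4.620) = 0.020.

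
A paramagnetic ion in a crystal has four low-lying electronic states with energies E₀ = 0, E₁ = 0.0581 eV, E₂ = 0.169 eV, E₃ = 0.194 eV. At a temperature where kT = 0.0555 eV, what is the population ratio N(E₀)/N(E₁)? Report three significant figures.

n₀/n₁ = exp[−(E₀−E₁)/kT] = exp(−(-0.0581 eV)/(0.0555 eV)) = exp(1.0468) = 2.85.

2.85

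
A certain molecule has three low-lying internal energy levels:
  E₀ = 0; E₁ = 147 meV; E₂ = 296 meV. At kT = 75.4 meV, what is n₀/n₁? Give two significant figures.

n₀/n₁ = exp[−(E₀−E₁)/kT] = exp(−(-147 meV)/(75.4 meV)) = exp(1.950) = 7.0.

7.0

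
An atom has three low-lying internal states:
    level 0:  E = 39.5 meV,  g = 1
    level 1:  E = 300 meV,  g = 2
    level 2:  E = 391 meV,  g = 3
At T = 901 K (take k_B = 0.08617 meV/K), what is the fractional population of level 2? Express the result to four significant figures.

0.02942

k_BT = 0.08617 × 901 K = 77.6392 meV.
Eᵢ/kT = 0.508764, 3.86403, 5.03612.
Z = Σ gᵢe^(−Eᵢ/kT) = 1·e^(−0.508764) + 2·e^(−3.86403) + 3·e^(−5.03612) = 0.601238 + 0.0419665 + 0.0194967 = 0.662701.
P₂ = g₂ e^(−E₂/kT) / Z = 0.0194967/0.662701 = 0.02942.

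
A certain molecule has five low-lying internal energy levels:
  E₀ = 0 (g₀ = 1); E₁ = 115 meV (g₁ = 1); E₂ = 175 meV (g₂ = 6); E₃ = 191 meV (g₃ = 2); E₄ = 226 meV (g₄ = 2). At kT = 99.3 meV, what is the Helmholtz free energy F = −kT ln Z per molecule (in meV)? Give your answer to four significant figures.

Eᵢ/kT = 0, 1.15811, 1.76234, 1.92346, 2.27593.
Z = Σ gᵢe^(−Eᵢ/kT) = 1·e^(−0) + 1·e^(−1.15811) + 6·e^(−1.76234) + 2·e^(−1.92346) + 2·e^(−2.27593) = 1.00000 + 0.314079 + 1.02986 + 0.292201 + 0.205403 = 2.84154.
F = −kT ln Z = −99.3 × ln(2.84154) = −99.3 × 1.04435 = -103.7 meV.

-103.7 meV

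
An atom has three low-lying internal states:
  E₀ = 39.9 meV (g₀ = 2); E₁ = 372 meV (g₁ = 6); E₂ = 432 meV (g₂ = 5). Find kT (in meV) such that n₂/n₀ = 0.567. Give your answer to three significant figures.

n₂/n₀ = (g₂/g₀) exp[−(E₂−E₀)/kT] = 0.567.
⇒ (E₂−E₀)/kT = ln((5/2)/0.567) = ln(4.4092) = 1.4837.
kT = 392.1 meV / 1.4837 = 264 meV.

264 meV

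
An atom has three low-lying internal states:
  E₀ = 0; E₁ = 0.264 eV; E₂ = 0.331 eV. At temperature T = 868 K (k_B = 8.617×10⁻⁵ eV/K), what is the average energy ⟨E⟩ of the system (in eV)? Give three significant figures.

k_BT = 8.617×10⁻⁵ × 868 K = 0.074796 eV.
Eᵢ/kT = 0, 3.5296, 4.4254.
Z = Σ e^(−Eᵢ/kT) = e^(−0) + e^(−3.5296) + e^(−4.4254) = 1.0000 + 0.029317 + 0.011969 = 1.0413.
⟨E⟩ = Σ Eᵢ e^(−Eᵢ/kT) / Z = (0·1.0000 + 0.264·0.029317 + 0.331·0.011969) / 1.0413 = 0.0112 eV.

0.0112 eV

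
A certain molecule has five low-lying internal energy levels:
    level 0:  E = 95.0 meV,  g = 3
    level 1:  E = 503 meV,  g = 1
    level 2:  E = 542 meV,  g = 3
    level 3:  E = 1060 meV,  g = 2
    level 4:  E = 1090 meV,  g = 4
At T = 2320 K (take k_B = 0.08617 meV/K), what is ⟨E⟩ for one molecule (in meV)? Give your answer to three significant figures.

163 meV

k_BT = 0.08617 × 2320 K = 199.91 meV.
Eᵢ/kT = 0.47521, 2.5161, 2.7112, 5.3024, 5.4525.
Z = Σ gᵢe^(−Eᵢ/kT) = 3·e^(−0.47521) + 1·e^(−2.5161) + 3·e^(−2.7112) + 2·e^(−5.3024) + 4·e^(−5.4525) = 1.8653 + 0.080774 + 0.19937 + 0.0099593 + 0.017142 = 2.1725.
⟨E⟩ = Σ Eᵢ gᵢe^(−Eᵢ/kT) / Z = (95.0·1.8653 + 503·0.080774 + 542·0.19937 + 1060·0.0099593 + 1090·0.017142) / 2.1725 = 163 meV.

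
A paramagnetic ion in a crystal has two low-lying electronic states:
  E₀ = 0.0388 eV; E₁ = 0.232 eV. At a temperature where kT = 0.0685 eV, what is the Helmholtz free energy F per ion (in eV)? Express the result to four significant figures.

0.03484 eV

Eᵢ/kT = 0.566423, 3.38686.
Z = Σ e^(−Eᵢ/kT) = e^(−0.566423) + e^(−3.38686) = 0.567552 + 0.0338147 = 0.601367.
F = −kT ln Z = −0.0685 × ln(0.601367) = −0.0685 × -0.508550 = 0.03484 eV.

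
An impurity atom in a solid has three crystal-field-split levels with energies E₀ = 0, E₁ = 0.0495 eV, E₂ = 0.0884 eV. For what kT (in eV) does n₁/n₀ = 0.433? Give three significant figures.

n₁/n₀ = exp[−(E₁−E₀)/kT] = 0.433.
⇒ (E₁−E₀)/kT = ln(1/0.433) = ln(2.3095) = 0.83703.
kT = 0.0495 eV / 0.83703 = 0.0591 eV.

0.0591 eV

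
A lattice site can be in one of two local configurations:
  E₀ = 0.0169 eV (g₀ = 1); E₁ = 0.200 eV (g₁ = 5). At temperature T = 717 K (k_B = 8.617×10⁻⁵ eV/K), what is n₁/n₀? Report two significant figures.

k_BT = 8.617×10⁻⁵ × 717 K = 0.06178 eV.
n₁/n₀ = (g₁/g₀) exp[−(E₁−E₀)/kT] = (5/1) × exp(−(0.1831 eV)/(0.06178 eV)) = (5/1) × exp(-2.964) = 0.26.

0.26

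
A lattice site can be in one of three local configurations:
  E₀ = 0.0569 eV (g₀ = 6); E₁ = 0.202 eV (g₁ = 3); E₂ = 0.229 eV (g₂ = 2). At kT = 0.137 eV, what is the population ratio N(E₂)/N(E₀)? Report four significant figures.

n₂/n₀ = (g₂/g₀) exp[−(E₂−E₀)/kT] = (2/6) × exp(−(0.1721 eV)/(0.137 eV)) = (2/6) × exp(-1.25620) = 0.09491.

0.09491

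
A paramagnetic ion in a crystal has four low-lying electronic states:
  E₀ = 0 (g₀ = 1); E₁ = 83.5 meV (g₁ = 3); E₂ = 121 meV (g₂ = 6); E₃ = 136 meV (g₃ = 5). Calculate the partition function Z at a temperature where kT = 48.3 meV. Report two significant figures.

Z = 2.3

Eᵢ/kT = 0, 1.729, 2.505, 2.816.
Z = Σ gᵢe^(−Eᵢ/kT) = 1·e^(−0) + 3·e^(−1.729) + 6·e^(−2.505) + 5·e^(−2.816) = 1.000 + 0.5324 + 0.4901 + 0.2992 = 2.322.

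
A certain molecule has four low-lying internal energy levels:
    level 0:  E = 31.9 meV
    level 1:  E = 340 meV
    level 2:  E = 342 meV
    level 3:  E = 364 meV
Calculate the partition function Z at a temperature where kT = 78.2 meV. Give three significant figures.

Z = 0.700

Eᵢ/kT = 0.40793, 4.3478, 4.3734, 4.6547.
Z = Σ e^(−Eᵢ/kT) = e^(−0.40793) + e^(−4.3478) + e^(−4.3734) + e^(−4.6547) = 0.66503 + 0.012935 + 0.012608 + 0.0095168 = 0.70009.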